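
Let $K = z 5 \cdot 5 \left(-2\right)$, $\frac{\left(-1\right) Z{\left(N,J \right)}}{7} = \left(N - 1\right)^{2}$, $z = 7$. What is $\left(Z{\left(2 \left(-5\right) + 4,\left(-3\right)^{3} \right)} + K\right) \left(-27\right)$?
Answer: $18711$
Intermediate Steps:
$Z{\left(N,J \right)} = - 7 \left(-1 + N\right)^{2}$ ($Z{\left(N,J \right)} = - 7 \left(N - 1\right)^{2} = - 7 \left(-1 + N\right)^{2}$)
$K = -350$ ($K = 7 \cdot 5 \cdot 5 \left(-2\right) = 7 \cdot 25 \left(-2\right) = 7 \left(-50\right) = -350$)
$\left(Z{\left(2 \left(-5\right) + 4,\left(-3\right)^{3} \right)} + K\right) \left(-27\right) = \left(- 7 \left(-1 + \left(2 \left(-5\right) + 4\right)\right)^{2} - 350\right) \left(-27\right) = \left(- 7 \left(-1 + \left(-10 + 4\right)\right)^{2} - 350\right) \left(-27\right) = \left(- 7 \left(-1 - 6\right)^{2} - 350\right) \left(-27\right) = \left(- 7 \left(-7\right)^{2} - 350\right) \left(-27\right) = \left(\left(-7\right) 49 - 350\right) \left(-27\right) = \left(-343 - 350\right) \left(-27\right) = \left(-693\right) \left(-27\right) = 18711$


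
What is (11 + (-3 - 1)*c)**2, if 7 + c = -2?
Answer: 2209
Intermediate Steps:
c = -9 (c = -7 - 2 = -9)
(11 + (-3 - 1)*c)**2 = (11 + (-3 - 1)*(-9))**2 = (11 - 4*(-9))**2 = (11 + 36)**2 = 47**2 = 2209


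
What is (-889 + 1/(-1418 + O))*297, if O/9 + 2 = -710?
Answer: -2066322555/7826 ≈ -2.6403e+5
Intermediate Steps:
O = -6408 (O = -18 + 9*(-710) = -18 - 6390 = -6408)
(-889 + 1/(-1418 + O))*297 = (-889 + 1/(-1418 - 6408))*297 = (-889 + 1/(-7826))*297 = (-889 - 1/7826)*297 = -6957315/7826*297 = -2066322555/7826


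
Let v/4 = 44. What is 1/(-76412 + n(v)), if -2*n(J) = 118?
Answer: -1/76471 ≈ -1.3077e-5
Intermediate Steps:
v = 176 (v = 4*44 = 176)
n(J) = -59 (n(J) = -1/2*118 = -59)
1/(-76412 + n(v)) = 1/(-76412 - 59) = 1/(-76471) = -1/76471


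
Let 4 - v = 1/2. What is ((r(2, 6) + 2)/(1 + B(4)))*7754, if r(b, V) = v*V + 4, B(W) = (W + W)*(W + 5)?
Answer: 209358/73 ≈ 2867.9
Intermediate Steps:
v = 7/2 (v = 4 - 1/2 = 4 - 1*½ = 4 - ½ = 7/2 ≈ 3.5000)
B(W) = 2*W*(5 + W) (B(W) = (2*W)*(5 + W) = 2*W*(5 + W))
r(b, V) = 4 + 7*V/2 (r(b, V) = 7*V/2 + 4 = 4 + 7*V/2)
((r(2, 6) + 2)/(1 + B(4)))*7754 = (((4 + (7/2)*6) + 2)/(1 + 2*4*(5 + 4)))*7754 = (((4 + 21) + 2)/(1 + 2*4*9))*7754 = ((25 + 2)/(1 + 72))*7754 = (27/73)*7754 = 209358/73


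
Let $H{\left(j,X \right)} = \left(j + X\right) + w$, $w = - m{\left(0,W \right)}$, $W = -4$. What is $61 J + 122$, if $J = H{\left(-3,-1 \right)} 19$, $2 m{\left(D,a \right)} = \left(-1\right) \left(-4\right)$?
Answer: $-6832$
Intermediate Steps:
$m{\left(D,a \right)} = 2$ ($m{\left(D,a \right)} = \frac{\left(-1\right) \left(-4\right)}{2} = \frac{1}{2} \cdot 4 = 2$)
$w = -2$ ($w = \left(-1\right) 2 = -2$)
$H{\left(j,X \right)} = -2 + X + j$ ($H{\left(j,X \right)} = \left(j + X\right) - 2 = \left(X + j\right) - 2 = -2 + X + j$)
$J = -114$ ($J = \left(-2 - 1 - 3\right) 19 = \left(-6\right) 19 = -114$)
$61 J + 122 = 61 \left(-114\right) + 122 = -6954 + 122 = -6832$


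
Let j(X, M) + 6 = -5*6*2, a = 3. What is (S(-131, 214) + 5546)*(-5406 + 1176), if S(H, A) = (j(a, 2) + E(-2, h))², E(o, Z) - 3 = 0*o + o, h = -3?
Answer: -41331330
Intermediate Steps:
j(X, M) = -66 (j(X, M) = -6 - 5*6*2 = -6 - 30*2 = -6 - 60 = -66)
E(o, Z) = 3 + o (E(o, Z) = 3 + (0*o + o) = 3 + (0 + o) = 3 + o)
S(H, A) = 4225 (S(H, A) = (-66 + (3 - 2))² = (-66 + 1)² = (-65)² = 4225)
(S(-131, 214) + 5546)*(-5406 + 1176) = (4225 + 5546)*(-5406 + 1176) = 9771*(-4230) = -41331330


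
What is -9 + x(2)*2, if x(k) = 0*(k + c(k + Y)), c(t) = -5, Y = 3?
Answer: -9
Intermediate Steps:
x(k) = 0 (x(k) = 0*(k - 5) = 0*(-5 + k) = 0)
-9 + x(2)*2 = -9 + 0*2 = -9 + 0 = -9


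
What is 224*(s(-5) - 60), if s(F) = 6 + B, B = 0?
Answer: -12096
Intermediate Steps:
s(F) = 6 (s(F) = 6 + 0 = 6)
224*(s(-5) - 60) = 224*(6 - 60) = 224*(-54) = -12096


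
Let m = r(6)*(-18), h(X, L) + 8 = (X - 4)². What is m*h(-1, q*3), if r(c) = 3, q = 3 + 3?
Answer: -918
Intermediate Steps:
q = 6
h(X, L) = -8 + (-4 + X)² (h(X, L) = -8 + (X - 4)² = -8 + (-4 + X)²)
m = -54 (m = 3*(-18) = -54)
m*h(-1, q*3) = -54*(-8 + (-4 - 1)²) = -54*(-8 + (-5)²) = -54*(-8 + 25) = -54*17 = -918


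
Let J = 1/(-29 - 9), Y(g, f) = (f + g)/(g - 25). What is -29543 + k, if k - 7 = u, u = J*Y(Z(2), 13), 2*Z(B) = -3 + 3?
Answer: -28059187/950 ≈ -29536.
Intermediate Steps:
Z(B) = 0 (Z(B) = (-3 + 3)/2 = (½)*0 = 0)
Y(g, f) = (f + g)/(-25 + g)
J = -1/38 (J = 1/(-38) = -1/38 ≈ -0.026316)
u = 13/950 (u = -(13 + 0)/(38*(-25 + 0)) = -13/(38*(-25)) = -(-1)*13/950 = -1/38*(-13/25) = 13/950 ≈ 0.013684)
k = 6663/950 (k = 7 + 13/950 = 6663/950 ≈ 7.0137)
-29543 + k = -29543 + 6663/950 = -28059187/950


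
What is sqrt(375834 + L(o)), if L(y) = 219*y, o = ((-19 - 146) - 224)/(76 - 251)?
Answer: 3*sqrt(51221443)/35 ≈ 613.45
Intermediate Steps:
o = 389/175 (o = (-165 - 224)/(-175) = -389*(-1/175) = 389/175 ≈ 2.2229)
sqrt(375834 + L(o)) = sqrt(375834 + 219*(389/175)) = sqrt(375834 + 85191/175) = sqrt(65856141/175) = 3*sqrt(51221443)/35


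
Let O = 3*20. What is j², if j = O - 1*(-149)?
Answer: 43681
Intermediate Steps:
O = 60
j = 209 (j = 60 - 1*(-149) = 60 + 149 = 209)
j² = 209² = 43681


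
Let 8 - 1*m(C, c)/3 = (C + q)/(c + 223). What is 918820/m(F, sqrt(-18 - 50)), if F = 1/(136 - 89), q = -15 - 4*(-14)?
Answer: 881703380095/22501674 - 371695505*I*sqrt(17)/45003348 ≈ 39184.0 - 34.054*I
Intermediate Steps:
q = 41 (q = -15 + 56 = 41)
F = 1/47 ≈ 0.021277
m(C, c) = 24 - 3*(41 + C)/(223 + c) (m(C, c) = 24 - 3*(C + 41)/(c + 223) = 24 - 3*(41 + C)/(223 + c))
918820/m(F, sqrt(-18 - 50)) = 918820/((3*(1743 - 1*1/47 + 8*sqrt(-18 - 50))/(223 + sqrt(-18 - 50)))) = 918820/((3*(1743 - 1/47 + 8*sqrt(-68))/(223 + sqrt(-68)))) = 918820/((3*(1743 - 1/47 + 8*(2*I*sqrt(17)))/(223 + 2*I*sqrt(17)))) = 918820/((3*(1743 - 1/47 + 16*I*sqrt(17))/(223 + 2*I*sqrt(17)))) = 918820/((3*(81920/47 + 16*I*sqrt(17))/(223 + 2*I*sqrt(17)))) = 918820*((223 + 2*I*sqrt(17))/(3*(81920/47 + 16*I*sqrt(17)))) = 918820*(223 + 2*I*sqrt(17))/(3*(81920/47 + 16*I*sqrt(17)))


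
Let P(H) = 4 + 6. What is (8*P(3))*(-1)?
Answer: -80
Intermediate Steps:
P(H) = 10
(8*P(3))*(-1) = (8*10)*(-1) = 80*(-1) = -80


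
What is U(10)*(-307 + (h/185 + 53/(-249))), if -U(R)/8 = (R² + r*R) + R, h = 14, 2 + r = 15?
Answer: 1810979072/3071 ≈ 5.8970e+5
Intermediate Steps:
r = 13 (r = -2 + 15 = 13)
U(R) = -112*R - 8*R² (U(R) = -8*((R² + 13*R) + R) = -8*(R² + 14*R) = -112*R - 8*R²)
U(10)*(-307 + (h/185 + 53/(-249))) = (-8*10*(14 + 10))*(-307 + (14/185 + 53/(-249))) = (-8*10*24)*(-307 + (14*(1/185) + 53*(-1/249))) = -1920*(-307 + (14/185 - 53/249)) = -1920*(-307 - 6319/46065) = -1920*(-14148274/46065) = 1810979072/3071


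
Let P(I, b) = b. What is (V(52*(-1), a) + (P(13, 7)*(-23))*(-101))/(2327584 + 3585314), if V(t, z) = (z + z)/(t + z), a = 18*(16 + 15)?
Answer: 4114591/1495963194 ≈ 0.0027505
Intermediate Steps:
a = 558 (a = 18*31 = 558)
V(t, z) = 2*z/(t + z) (V(t, z) = (2*z)/(t + z) = 2*z/(t + z))
(V(52*(-1), a) + (P(13, 7)*(-23))*(-101))/(2327584 + 3585314) = (2*558/(52*(-1) + 558) + (7*(-23))*(-101))/(2327584 + 3585314) = (2*558/(-52 + 558) - 161*(-101))/5912898 = (2*558/506 + 16261)*(1/5912898) = (2*558*(1/506) + 16261)*(1/5912898) = (558/253 + 16261)*(1/5912898) = (4114591/253)*(1/5912898) = 4114591/1495963194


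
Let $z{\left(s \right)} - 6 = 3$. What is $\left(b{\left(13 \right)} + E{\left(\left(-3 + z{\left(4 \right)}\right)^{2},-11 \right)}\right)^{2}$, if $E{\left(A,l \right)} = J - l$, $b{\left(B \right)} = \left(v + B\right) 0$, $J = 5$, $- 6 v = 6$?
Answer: $256$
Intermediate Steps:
$v = -1$ ($v = \left(- \frac{1}{6}\right) 6 = -1$)
$z{\left(s \right)} = 9$ ($z{\left(s \right)} = 6 + 3 = 9$)
$b{\left(B \right)} = 0$ ($b{\left(B \right)} = \left(-1 + B\right) 0 = 0$)
$E{\left(A,l \right)} = 5 - l$
$\left(b{\left(13 \right)} + E{\left(\left(-3 + z{\left(4 \right)}\right)^{2},-11 \right)}\right)^{2} = \left(0 + \left(5 - -11\right)\right)^{2} = \left(0 + \left(5 + 11\right)\right)^{2} = \left(0 + 16\right)^{2} = 16^{2} = 256$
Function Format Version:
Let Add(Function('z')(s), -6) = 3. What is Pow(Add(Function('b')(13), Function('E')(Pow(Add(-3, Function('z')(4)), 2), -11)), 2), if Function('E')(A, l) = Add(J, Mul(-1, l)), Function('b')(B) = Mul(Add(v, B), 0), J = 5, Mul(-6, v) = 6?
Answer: 256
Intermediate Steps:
v = -1 (v = Mul(Rational(-1, 6), 6) = -1)
Function('z')(s) = 9 (Function('z')(s) = Add(6, 3) = 9)
Function('b')(B) = 0 (Function('b')(B) = Mul(Add(-1, B), 0) = 0)
Function('E')(A, l) = Add(5, Mul(-1, l))
Pow(Add(Function('b')(13), Function('E')(Pow(Add(-3, Function('z')(4)), 2), -11)), 2) = Pow(Add(0, Add(5, Mul(-1, -11))), 2) = Pow(Add(0, Add(5, 11)), 2) = Pow(Add(0, 16), 2) = Pow(16, 2) = 256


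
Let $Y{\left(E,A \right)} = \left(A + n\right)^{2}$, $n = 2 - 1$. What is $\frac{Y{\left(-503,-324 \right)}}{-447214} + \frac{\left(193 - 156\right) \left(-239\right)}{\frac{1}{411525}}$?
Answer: $- \frac{1627463432862379}{447214} \approx -3.6391 \cdot 10^{9}$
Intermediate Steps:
$n = 1$ ($n = 2 - 1 = 1$)
$Y{\left(E,A \right)} = \left(1 + A\right)^{2}$ ($Y{\left(E,A \right)} = \left(A + 1\right)^{2} = \left(1 + A\right)^{2}$)
$\frac{Y{\left(-503,-324 \right)}}{-447214} + \frac{\left(193 - 156\right) \left(-239\right)}{\frac{1}{411525}} = \frac{\left(1 - 324\right)^{2}}{-447214} + \frac{\left(193 - 156\right) \left(-239\right)}{\frac{1}{411525}} = \left(-323\right)^{2} \left(- \frac{1}{447214}\right) + 37 \left(-239\right) \frac{1}{\frac{1}{411525}} = 104329 \left(- \frac{1}{447214}\right) - 3639115575 = - \frac{104329}{447214} - 3639115575 = - \frac{1627463432862379}{447214}$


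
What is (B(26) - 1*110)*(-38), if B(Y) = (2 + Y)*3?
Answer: 988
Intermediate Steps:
B(Y) = 6 + 3*Y
(B(26) - 1*110)*(-38) = ((6 + 3*26) - 1*110)*(-38) = ((6 + 78) - 110)*(-38) = (84 - 110)*(-38) = -26*(-38) = 988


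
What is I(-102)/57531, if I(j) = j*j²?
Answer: -353736/19177 ≈ -18.446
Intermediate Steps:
I(j) = j³
I(-102)/57531 = (-102)³/57531 = -1061208*1/57531 = -353736/19177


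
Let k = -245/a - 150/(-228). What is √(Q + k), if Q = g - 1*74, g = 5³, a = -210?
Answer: √171627/57 ≈ 7.2681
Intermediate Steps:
g = 125
k = 104/57 (k = -245/(-210) - 150/(-228) = -245*(-1/210) - 150*(-1/228) = 7/6 + 25/38 = 104/57 ≈ 1.8246)
Q = 51 (Q = 125 - 1*74 = 125 - 74 = 51)
√(Q + k) = √(51 + 104/57) = √(3011/57) = √171627/57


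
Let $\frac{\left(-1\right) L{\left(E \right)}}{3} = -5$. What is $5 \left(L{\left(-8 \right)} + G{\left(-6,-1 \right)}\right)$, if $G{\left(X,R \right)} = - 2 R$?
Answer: $85$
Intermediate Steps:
$L{\left(E \right)} = 15$ ($L{\left(E \right)} = \left(-3\right) \left(-5\right) = 15$)
$5 \left(L{\left(-8 \right)} + G{\left(-6,-1 \right)}\right) = 5 \left(15 - -2\right) = 5 \left(15 + 2\right) = 5 \cdot 17 = 85$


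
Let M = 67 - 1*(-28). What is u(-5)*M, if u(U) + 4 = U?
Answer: -855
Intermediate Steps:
u(U) = -4 + U
M = 95 (M = 67 + 28 = 95)
u(-5)*M = (-4 - 5)*95 = -9*95 = -855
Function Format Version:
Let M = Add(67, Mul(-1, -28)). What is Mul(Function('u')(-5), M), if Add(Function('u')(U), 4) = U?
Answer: -855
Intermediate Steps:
Function('u')(U) = Add(-4, U)
M = 95 (M = Add(67, 28) = 95)
Mul(Function('u')(-5), M) = Mul(Add(-4, -5), 95) = Mul(-9, 95) = -855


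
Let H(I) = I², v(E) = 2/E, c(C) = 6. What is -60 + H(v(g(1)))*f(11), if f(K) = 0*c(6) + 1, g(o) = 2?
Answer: -59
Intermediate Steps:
f(K) = 1 (f(K) = 0*6 + 1 = 0 + 1 = 1)
-60 + H(v(g(1)))*f(11) = -60 + (2/2)²*1 = -60 + (2*(½))²*1 = -60 + 1²*1 = -60 + 1*1 = -60 + 1 = -59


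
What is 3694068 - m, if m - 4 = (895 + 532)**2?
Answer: 1657735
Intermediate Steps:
m = 2036333 (m = 4 + (895 + 532)**2 = 4 + 1427**2 = 4 + 2036329 = 2036333)
3694068 - m = 3694068 - 1*2036333 = 3694068 - 2036333 = 1657735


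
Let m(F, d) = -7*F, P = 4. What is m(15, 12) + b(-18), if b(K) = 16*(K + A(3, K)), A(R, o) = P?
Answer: -329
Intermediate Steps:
A(R, o) = 4
b(K) = 64 + 16*K (b(K) = 16*(K + 4) = 16*(4 + K) = 64 + 16*K)
m(15, 12) + b(-18) = -7*15 + (64 + 16*(-18)) = -105 + (64 - 288) = -105 - 224 = -329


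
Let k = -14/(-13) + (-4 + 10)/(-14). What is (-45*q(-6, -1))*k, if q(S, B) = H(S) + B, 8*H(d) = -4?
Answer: 7965/182 ≈ 43.764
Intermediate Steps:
H(d) = -½ (H(d) = (⅛)*(-4) = -½)
q(S, B) = -½ + B
k = 59/91 (k = -14*(-1/13) + 6*(-1/14) = 14/13 - 3/7 = 59/91 ≈ 0.64835)
(-45*q(-6, -1))*k = -45*(-½ - 1)*(59/91) = -45*(-3/2)*(59/91) = (135/2)*(59/91) = 7965/182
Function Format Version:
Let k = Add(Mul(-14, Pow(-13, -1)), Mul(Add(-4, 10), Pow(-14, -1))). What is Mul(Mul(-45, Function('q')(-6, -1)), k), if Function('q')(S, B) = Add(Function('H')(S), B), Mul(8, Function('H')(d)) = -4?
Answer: Rational(7965, 182) ≈ 43.764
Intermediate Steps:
Function('H')(d) = Rational(-1, 2) (Function('H')(d) = Mul(Rational(1, 8), -4) = Rational(-1, 2))
Function('q')(S, B) = Add(Rational(-1, 2), B)
k = Rational(59, 91) (k = Add(Mul(-14, Rational(-1, 13)), Mul(6, Rational(-1, 14))) = Add(Rational(14, 13), Rational(-3, 7)) = Rational(59, 91) ≈ 0.64835)
Mul(Mul(-45, Function('q')(-6, -1)), k) = Mul(Mul(-45, Add(Rational(-1, 2), -1)), Rational(59, 91)) = Mul(Mul(-45, Rational(-3, 2)), Rational(59, 91)) = Mul(Rational(135, 2), Rational(59, 91)) = Rational(7965, 182)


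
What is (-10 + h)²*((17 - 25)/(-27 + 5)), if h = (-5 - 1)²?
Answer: 2704/11 ≈ 245.82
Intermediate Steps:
h = 36 (h = (-6)² = 36)
(-10 + h)²*((17 - 25)/(-27 + 5)) = (-10 + 36)²*((17 - 25)/(-27 + 5)) = 26²*(-8/(-22)) = 676*(-8*(-1/22)) = 676*(4/11) = 2704/11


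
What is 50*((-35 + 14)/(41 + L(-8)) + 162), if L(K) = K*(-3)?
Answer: 105090/13 ≈ 8083.8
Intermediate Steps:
L(K) = -3*K
50*((-35 + 14)/(41 + L(-8)) + 162) = 50*((-35 + 14)/(41 - 3*(-8)) + 162) = 50*(-21/(41 + 24) + 162) = 50*(-21/65 + 162) = 50*(10509/65) = 105090/13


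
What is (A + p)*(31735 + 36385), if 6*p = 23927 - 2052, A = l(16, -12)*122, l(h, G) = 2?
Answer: 794926340/3 ≈ 2.6498e+8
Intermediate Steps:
A = 244 (A = 2*122 = 244)
p = 21875/6 (p = (23927 - 2052)/6 = (1/6)*21875 = 21875/6 ≈ 3645.8)
(A + p)*(31735 + 36385) = (244 + 21875/6)*(31735 + 36385) = (23339/6)*68120 = 794926340/3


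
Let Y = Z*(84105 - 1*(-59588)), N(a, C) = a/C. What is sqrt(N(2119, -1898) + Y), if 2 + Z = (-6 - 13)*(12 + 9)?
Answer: 3*I*sqrt(136471886554)/146 ≈ 7590.8*I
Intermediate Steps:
Z = -401 (Z = -2 + (-6 - 13)*(12 + 9) = -2 - 19*21 = -2 - 399 = -401)
Y = -57620893 (Y = -401*(84105 - 1*(-59588)) = -401*(84105 + 59588) = -401*143693 = -57620893)
sqrt(N(2119, -1898) + Y) = sqrt(2119/(-1898) - 57620893) = sqrt(2119*(-1/1898) - 57620893) = sqrt(-163/146 - 57620893) = sqrt(-8412650541/146) = 3*I*sqrt(136471886554)/146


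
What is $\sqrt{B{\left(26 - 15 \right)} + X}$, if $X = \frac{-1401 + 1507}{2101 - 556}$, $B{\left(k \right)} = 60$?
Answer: $\frac{7 \sqrt{2926230}}{1545} \approx 7.7504$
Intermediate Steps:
$X = \frac{106}{1545} \approx 0.068608$
$\sqrt{B{\left(26 - 15 \right)} + X} = \sqrt{60 + \frac{106}{1545}} = \sqrt{\frac{92806}{1545}} = \frac{7 \sqrt{2926230}}{1545}$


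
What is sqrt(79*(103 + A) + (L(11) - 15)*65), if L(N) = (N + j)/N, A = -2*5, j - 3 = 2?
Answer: 2*sqrt(195613)/11 ≈ 80.415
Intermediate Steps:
j = 5 (j = 3 + 2 = 5)
A = -10
L(N) = (5 + N)/N (L(N) = (N + 5)/N = (5 + N)/N)
sqrt(79*(103 + A) + (L(11) - 15)*65) = sqrt(79*(103 - 10) + ((5 + 11)/11 - 15)*65) = sqrt(79*93 + ((1/11)*16 - 15)*65) = sqrt(7347 + (16/11 - 15)*65) = sqrt(7347 - 149/11*65) = sqrt(7347 - 9685/11) = sqrt(71132/11) = 2*sqrt(195613)/11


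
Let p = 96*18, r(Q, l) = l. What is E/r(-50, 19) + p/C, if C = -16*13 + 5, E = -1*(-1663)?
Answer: 304757/3857 ≈ 79.014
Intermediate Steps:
E = 1663
p = 1728
C = -203 (C = -208 + 5 = -203)
E/r(-50, 19) + p/C = 1663/19 + 1728/(-203) = 1663*(1/19) + 1728*(-1/203) = 1663/19 - 1728/203 = 304757/3857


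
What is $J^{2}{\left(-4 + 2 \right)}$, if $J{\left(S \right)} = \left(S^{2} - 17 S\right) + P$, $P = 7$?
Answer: $2025$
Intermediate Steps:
$J{\left(S \right)} = 7 + S^{2} - 17 S$ ($J{\left(S \right)} = \left(S^{2} - 17 S\right) + 7 = 7 + S^{2} - 17 S$)
$J^{2}{\left(-4 + 2 \right)} = \left(7 + \left(-4 + 2\right)^{2} - 17 \left(-4 + 2\right)\right)^{2} = \left(7 + \left(-2\right)^{2} - -34\right)^{2} = \left(7 + 4 + 34\right)^{2} = 45^{2} = 2025$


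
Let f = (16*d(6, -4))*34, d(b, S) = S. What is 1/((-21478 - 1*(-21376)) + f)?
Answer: -1/2278 ≈ -0.00043898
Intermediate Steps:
f = -2176 (f = (16*(-4))*34 = -64*34 = -2176)
1/((-21478 - 1*(-21376)) + f) = 1/((-21478 - 1*(-21376)) - 2176) = 1/((-21478 + 21376) - 2176) = 1/(-102 - 2176) = 1/(-2278) = -1/2278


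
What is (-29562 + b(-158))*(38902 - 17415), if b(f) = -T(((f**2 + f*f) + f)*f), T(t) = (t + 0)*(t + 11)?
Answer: -1328692953877769274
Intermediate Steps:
T(t) = t*(11 + t)
b(f) = -f*(11 + f*(f + 2*f**2))*(f + 2*f**2) (b(f) = -((f**2 + f*f) + f)*f*(11 + ((f**2 + f*f) + f)*f) = -((f**2 + f**2) + f)*f*(11 + ((f**2 + f**2) + f)*f) = -(2*f**2 + f)*f*(11 + (2*f**2 + f)*f) = -(f + 2*f**2)*f*(11 + (f + 2*f**2)*f) = -f*(f + 2*f**2)*(11 + f*(f + 2*f**2)) = -f*(11 + f*(f + 2*f**2))*(f + 2*f**2))
(-29562 + b(-158))*(38902 - 17415) = (-29562 - 1*(-158)**2*(1 + 2*(-158))*(11 + (-158)**2*(1 + 2*(-158))))*(38902 - 17415) = (-29562 - 1*24964*(1 - 316)*(11 + 24964*(1 - 316)))*21487 = (-29562 - 1*24964*(-315)*(11 + 24964*(-315)))*21487 = (-29562 - 1*24964*(-315)*(11 - 7863660))*21487 = (-29562 - 1*24964*(-315)*(-7863649))*21487 = (-29562 - 61837062095340)*21487 = -61837062124902*21487 = -1328692953877769274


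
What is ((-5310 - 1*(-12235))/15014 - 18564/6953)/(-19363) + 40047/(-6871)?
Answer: -4761610345645513/816981671563598 ≈ -5.8283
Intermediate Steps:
((-5310 - 1*(-12235))/15014 - 18564/6953)/(-19363) + 40047/(-6871) = ((-5310 + 12235)*(1/15014) - 18564*1/6953)*(-1/19363) + 40047*(-1/6871) = (6925*(1/15014) - 1092/409)*(-1/19363) - 40047/6871 = (6925/15014 - 1092/409)*(-1/19363) - 40047/6871 = -13562963/6140726*(-1/19363) - 40047/6871 = 13562963/118902877538 - 40047/6871 = -4761610345645513/816981671563598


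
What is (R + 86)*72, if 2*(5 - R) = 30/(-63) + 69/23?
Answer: 45228/7 ≈ 6461.1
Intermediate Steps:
R = 157/42 (R = 5 - (30/(-63) + 69/23)/2 = 5 - (30*(-1/63) + 69*(1/23))/2 = 5 - (-10/21 + 3)/2 = 5 - ½*53/21 = 5 - 53/42 = 157/42 ≈ 3.7381)
(R + 86)*72 = (157/42 + 86)*72 = (3769/42)*72 = 45228/7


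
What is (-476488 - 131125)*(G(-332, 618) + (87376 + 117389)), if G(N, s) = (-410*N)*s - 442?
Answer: -51237867315079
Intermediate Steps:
G(N, s) = -442 - 410*N*s (G(N, s) = -410*N*s - 442 = -442 - 410*N*s)
(-476488 - 131125)*(G(-332, 618) + (87376 + 117389)) = (-476488 - 131125)*((-442 - 410*(-332)*618) + (87376 + 117389)) = -607613*((-442 + 84122160) + 204765) = -607613*(84121718 + 204765) = -607613*84326483 = -51237867315079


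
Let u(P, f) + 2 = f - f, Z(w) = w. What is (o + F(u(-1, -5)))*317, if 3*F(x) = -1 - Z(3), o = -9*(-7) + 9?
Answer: 67204/3 ≈ 22401.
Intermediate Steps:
o = 72 (o = 63 + 9 = 72)
u(P, f) = -2 (u(P, f) = -2 + (f - f) = -2 + 0 = -2)
F(x) = -4/3 (F(x) = (-1 - 1*3)/3 = (-1 - 3)/3 = (⅓)*(-4) = -4/3)
(o + F(u(-1, -5)))*317 = (72 - 4/3)*317 = (212/3)*317 = 67204/3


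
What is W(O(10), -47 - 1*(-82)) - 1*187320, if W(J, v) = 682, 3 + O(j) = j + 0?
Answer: -186638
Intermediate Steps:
O(j) = -3 + j (O(j) = -3 + (j + 0) = -3 + j)
W(O(10), -47 - 1*(-82)) - 1*187320 = 682 - 1*187320 = 682 - 187320 = -186638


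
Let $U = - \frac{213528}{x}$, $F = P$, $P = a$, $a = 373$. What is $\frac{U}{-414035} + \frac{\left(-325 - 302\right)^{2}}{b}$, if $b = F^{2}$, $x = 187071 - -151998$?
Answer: $\frac{18396669296647549}{6510608031531845} \approx 2.8256$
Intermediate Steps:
$x = 339069$ ($x = 187071 + 151998 = 339069$)
$P = 373$
$F = 373$
$b = 139129$ ($b = 373^{2} = 139129$)
$U = - \frac{71176}{113023}$ ($U = - \frac{213528}{339069} = \left(-213528\right) \frac{1}{339069} = - \frac{71176}{113023} \approx -0.62975$)
$\frac{U}{-414035} + \frac{\left(-325 - 302\right)^{2}}{b} = - \frac{71176}{113023 \left(-414035\right)} + \frac{\left(-325 - 302\right)^{2}}{139129} = \left(- \frac{71176}{113023}\right) \left(- \frac{1}{414035}\right) + \left(-627\right)^{2} \cdot \frac{1}{139129} = \frac{71176}{46795477805} + 393129 \cdot \frac{1}{139129} = \frac{71176}{46795477805} + \frac{393129}{139129} = \frac{18396669296647549}{6510608031531845}$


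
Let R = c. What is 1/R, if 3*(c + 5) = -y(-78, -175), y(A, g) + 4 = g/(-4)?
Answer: -4/73 ≈ -0.054795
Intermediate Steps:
y(A, g) = -4 - g/4 (y(A, g) = -4 + g/(-4) = -4 + g*(-¼) = -4 - g/4)
c = -73/4 (c = -5 + (-(-4 - ¼*(-175)))/3 = -5 + (-(-4 + 175/4))/3 = -5 + (-1*159/4)/3 = -5 + (⅓)*(-159/4) = -5 - 53/4 = -73/4 ≈ -18.250)
R = -73/4 ≈ -18.250
1/R = 1/(-73/4) = -4/73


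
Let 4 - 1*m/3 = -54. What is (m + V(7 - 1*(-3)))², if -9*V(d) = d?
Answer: 2421136/81 ≈ 29891.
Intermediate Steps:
V(d) = -d/9
m = 174 (m = 12 - 3*(-54) = 12 + 162 = 174)
(m + V(7 - 1*(-3)))² = (174 - (7 - 1*(-3))/9)² = (174 - (7 + 3)/9)² = (174 - ⅑*10)² = (174 - 10/9)² = (1556/9)² = 2421136/81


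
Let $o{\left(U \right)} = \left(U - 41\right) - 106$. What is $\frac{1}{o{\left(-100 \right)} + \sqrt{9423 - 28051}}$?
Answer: $- \frac{247}{79637} - \frac{2 i \sqrt{4657}}{79637} \approx -0.0031016 - 0.0017138 i$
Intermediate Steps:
$o{\left(U \right)} = -147 + U$ ($o{\left(U \right)} = \left(-41 + U\right) - 106 = -147 + U$)
$\frac{1}{o{\left(-100 \right)} + \sqrt{9423 - 28051}} = \frac{1}{\left(-147 - 100\right) + \sqrt{9423 - 28051}} = \frac{1}{-247 + \sqrt{-18628}} = \frac{1}{-247 + 2 i \sqrt{4657}}$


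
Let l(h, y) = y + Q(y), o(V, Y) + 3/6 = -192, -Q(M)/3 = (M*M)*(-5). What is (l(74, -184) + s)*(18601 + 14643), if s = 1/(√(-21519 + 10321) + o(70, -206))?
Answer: 296132225047928/17547 - 132976*I*√11198/193017 ≈ 1.6877e+10 - 72.903*I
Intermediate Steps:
Q(M) = 15*M² (Q(M) = -3*M*M*(-5) = -3*M²*(-5) = -(-15)*M² = 15*M²)
o(V, Y) = -385/2 (o(V, Y) = -½ - 192 = -385/2)
l(h, y) = y + 15*y²
s = 1/(-385/2 + I*√11198) (s = 1/(√(-21519 + 10321) - 385/2) = 1/(√(-11198) - 385/2) = 1/(I*√11198 - 385/2) = 1/(-385/2 + I*√11198) ≈ -0.0039893 - 0.002193*I)
(l(74, -184) + s)*(18601 + 14643) = (-184*(1 + 15*(-184)) + (-70/17547 - 4*I*√11198/193017))*(18601 + 14643) = (-184*(1 - 2760) + (-70/17547 - 4*I*√11198/193017))*33244 = (-184*(-2759) + (-70/17547 - 4*I*√11198/193017))*33244 = (507656 + (-70/17547 - 4*I*√11198/193017))*33244 = (8907839762/17547 - 4*I*√11198/193017)*33244 = 296132225047928/17547 - 132976*I*√11198/193017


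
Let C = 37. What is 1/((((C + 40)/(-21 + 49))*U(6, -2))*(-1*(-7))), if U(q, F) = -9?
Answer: -4/693 ≈ -0.0057720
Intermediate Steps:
1/((((C + 40)/(-21 + 49))*U(6, -2))*(-1*(-7))) = 1/((((37 + 40)/(-21 + 49))*(-9))*(-1*(-7))) = 1/(((77/28)*(-9))*7) = 1/(((77*(1/28))*(-9))*7) = 1/(((11/4)*(-9))*7) = 1/(-99/4*7) = 1/(-693/4) = -4/693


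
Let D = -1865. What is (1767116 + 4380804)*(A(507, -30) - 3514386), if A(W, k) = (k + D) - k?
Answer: -21617629847920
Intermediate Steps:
A(W, k) = -1865 (A(W, k) = (k - 1865) - k = (-1865 + k) - k = -1865)
(1767116 + 4380804)*(A(507, -30) - 3514386) = (1767116 + 4380804)*(-1865 - 3514386) = 6147920*(-3516251) = -21617629847920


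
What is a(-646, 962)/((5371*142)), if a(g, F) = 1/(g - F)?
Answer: -1/1226392656 ≈ -8.1540e-10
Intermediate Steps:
a(-646, 962)/((5371*142)) = 1/((-646 - 1*962)*((5371*142))) = 1/(-646 - 962*762682) = (1/762682)/(-1608) = -1/1608*1/762682 = -1/1226392656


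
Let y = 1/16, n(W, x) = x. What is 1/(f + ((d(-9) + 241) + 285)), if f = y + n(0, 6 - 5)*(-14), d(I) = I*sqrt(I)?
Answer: 43696/22437291 + 768*I/7479097 ≈ 0.0019475 + 0.00010269*I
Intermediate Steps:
d(I) = I**(3/2)
y = 1/16 ≈ 0.062500
f = -223/16 (f = 1/16 + (6 - 5)*(-14) = 1/16 + 1*(-14) = 1/16 - 14 = -223/16 ≈ -13.938)
1/(f + ((d(-9) + 241) + 285)) = 1/(-223/16 + (((-9)**(3/2) + 241) + 285)) = 1/(-223/16 + ((-27*I + 241) + 285)) = 1/(-223/16 + ((241 - 27*I) + 285)) = 1/(-223/16 + (526 - 27*I)) = 1/(8193/16 - 27*I) = 256*(8193/16 + 27*I)/67311873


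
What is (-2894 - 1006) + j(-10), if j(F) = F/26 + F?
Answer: -50835/13 ≈ -3910.4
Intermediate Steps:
j(F) = 27*F/26 (j(F) = F*(1/26) + F = F/26 + F = 27*F/26)
(-2894 - 1006) + j(-10) = (-2894 - 1006) + (27/26)*(-10) = -3900 - 135/13 = -50835/13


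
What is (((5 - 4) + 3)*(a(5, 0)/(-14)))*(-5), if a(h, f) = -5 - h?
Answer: -100/7 ≈ -14.286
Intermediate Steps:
(((5 - 4) + 3)*(a(5, 0)/(-14)))*(-5) = (((5 - 4) + 3)*((-5 - 1*5)/(-14)))*(-5) = ((1 + 3)*((-5 - 5)*(-1/14)))*(-5) = (4*(-10*(-1/14)))*(-5) = (4*(5/7))*(-5) = (20/7)*(-5) = -100/7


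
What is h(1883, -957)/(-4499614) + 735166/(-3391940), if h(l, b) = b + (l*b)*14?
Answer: 10283577160327/1907802588895 ≈ 5.3903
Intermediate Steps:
h(l, b) = b + 14*b*l (h(l, b) = b + (b*l)*14 = b + 14*b*l)
h(1883, -957)/(-4499614) + 735166/(-3391940) = -957*(1 + 14*1883)/(-4499614) + 735166/(-3391940) = -957*(1 + 26362)*(-1/4499614) + 735166*(-1/3391940) = -957*26363*(-1/4499614) - 367583/1695970 = -25229391*(-1/4499614) - 367583/1695970 = 25229391/4499614 - 367583/1695970 = 10283577160327/1907802588895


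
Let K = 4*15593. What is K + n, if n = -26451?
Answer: 35921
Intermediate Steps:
K = 62372
K + n = 62372 - 26451 = 35921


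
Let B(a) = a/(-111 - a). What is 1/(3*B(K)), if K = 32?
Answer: -143/96 ≈ -1.4896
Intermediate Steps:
1/(3*B(K)) = 1/(3*(-1*32/(111 + 32))) = 1/(3*(-1*32/143)) = 1/(3*(-1*32*1/143)) = 1/(3*(-32/143)) = 1/(-96/143) = -143/96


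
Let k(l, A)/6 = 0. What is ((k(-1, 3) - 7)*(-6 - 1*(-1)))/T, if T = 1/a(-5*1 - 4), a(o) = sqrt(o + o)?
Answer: 105*I*sqrt(2) ≈ 148.49*I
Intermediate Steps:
k(l, A) = 0 (k(l, A) = 6*0 = 0)
a(o) = sqrt(2)*sqrt(o) (a(o) = sqrt(2*o) = sqrt(2)*sqrt(o))
T = -I*sqrt(2)/6 (T = 1/(sqrt(2)*sqrt(-5*1 - 4)) = 1/(sqrt(2)*sqrt(-5 - 4)) = 1/(sqrt(2)*sqrt(-9)) = 1/(sqrt(2)*(3*I)) = 1/(3*I*sqrt(2)) = -I*sqrt(2)/6 ≈ -0.2357*I)
((k(-1, 3) - 7)*(-6 - 1*(-1)))/T = ((0 - 7)*(-6 - 1*(-1)))/((-I*sqrt(2)/6)) = (-7*(-6 + 1))*(3*I*sqrt(2)) = (-7*(-5))*(3*I*sqrt(2)) = 35*(3*I*sqrt(2)) = 105*I*sqrt(2)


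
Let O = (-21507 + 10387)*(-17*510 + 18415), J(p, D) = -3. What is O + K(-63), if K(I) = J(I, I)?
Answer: -108364403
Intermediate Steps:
K(I) = -3
O = -108364400 (O = -11120*(-8670 + 18415) = -11120*9745 = -108364400)
O + K(-63) = -108364400 - 3 = -108364403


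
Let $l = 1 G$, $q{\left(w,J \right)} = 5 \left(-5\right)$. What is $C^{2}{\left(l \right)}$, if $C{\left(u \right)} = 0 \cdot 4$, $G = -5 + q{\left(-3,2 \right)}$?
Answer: $0$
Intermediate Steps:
$q{\left(w,J \right)} = -25$
$G = -30$ ($G = -5 - 25 = -30$)
$l = -30$ ($l = 1 \left(-30\right) = -30$)
$C{\left(u \right)} = 0$
$C^{2}{\left(l \right)} = 0^{2} = 0$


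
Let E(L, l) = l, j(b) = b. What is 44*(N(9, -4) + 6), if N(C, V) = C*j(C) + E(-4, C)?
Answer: 4224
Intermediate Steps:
N(C, V) = C + C² (N(C, V) = C*C + C = C² + C = C + C²)
44*(N(9, -4) + 6) = 44*(9*(1 + 9) + 6) = 44*(9*10 + 6) = 44*(90 + 6) = 44*96 = 4224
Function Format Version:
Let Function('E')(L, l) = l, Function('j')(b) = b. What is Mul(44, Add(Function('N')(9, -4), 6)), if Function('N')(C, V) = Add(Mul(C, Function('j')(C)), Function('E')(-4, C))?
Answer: 4224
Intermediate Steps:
Function('N')(C, V) = Add(C, Pow(C, 2)) (Function('N')(C, V) = Add(Mul(C, C), C) = Add(Pow(C, 2), C) = Add(C, Pow(C, 2)))
Mul(44, Add(Function('N')(9, -4), 6)) = Mul(44, Add(Mul(9, Add(1, 9)), 6)) = Mul(44, Add(Mul(9, 10), 6)) = Mul(44, Add(90, 6)) = Mul(44, 96) = 4224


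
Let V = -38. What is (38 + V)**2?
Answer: 0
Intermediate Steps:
(38 + V)**2 = (38 - 38)**2 = 0**2 = 0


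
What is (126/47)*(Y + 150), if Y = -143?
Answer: 882/47 ≈ 18.766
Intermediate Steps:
(126/47)*(Y + 150) = (126/47)*(-143 + 150) = (126*(1/47))*7 = (126/47)*7 = 882/47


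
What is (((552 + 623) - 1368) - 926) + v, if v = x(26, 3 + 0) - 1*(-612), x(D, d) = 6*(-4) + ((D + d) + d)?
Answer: -499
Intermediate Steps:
x(D, d) = -24 + D + 2*d (x(D, d) = -24 + (D + 2*d) = -24 + D + 2*d)
v = 620 (v = (-24 + 26 + 2*(3 + 0)) - 1*(-612) = (-24 + 26 + 2*3) + 612 = (-24 + 26 + 6) + 612 = 8 + 612 = 620)
(((552 + 623) - 1368) - 926) + v = (((552 + 623) - 1368) - 926) + 620 = ((1175 - 1368) - 926) + 620 = (-193 - 926) + 620 = -1119 + 620 = -499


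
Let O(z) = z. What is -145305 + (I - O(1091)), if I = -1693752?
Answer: -1840148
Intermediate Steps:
-145305 + (I - O(1091)) = -145305 + (-1693752 - 1*1091) = -145305 + (-1693752 - 1091) = -145305 - 1694843 = -1840148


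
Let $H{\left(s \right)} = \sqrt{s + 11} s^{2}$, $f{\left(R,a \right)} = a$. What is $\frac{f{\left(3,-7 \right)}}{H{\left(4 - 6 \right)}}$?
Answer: $- \frac{7}{12} \approx -0.58333$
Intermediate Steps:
$H{\left(s \right)} = s^{2} \sqrt{11 + s}$ ($H{\left(s \right)} = \sqrt{11 + s} s^{2} = s^{2} \sqrt{11 + s}$)
$\frac{f{\left(3,-7 \right)}}{H{\left(4 - 6 \right)}} = - \frac{7}{\left(4 - 6\right)^{2} \sqrt{11 + \left(4 - 6\right)}} = - \frac{7}{\left(-2\right)^{2} \sqrt{11 - 2}} = - \frac{7}{4 \sqrt{9}} = - \frac{7}{4 \cdot 3} = - \frac{7}{12}$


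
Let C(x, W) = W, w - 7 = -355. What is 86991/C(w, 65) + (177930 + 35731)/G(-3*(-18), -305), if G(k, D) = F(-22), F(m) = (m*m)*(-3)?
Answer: 112422967/94380 ≈ 1191.2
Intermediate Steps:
w = -348 (w = 7 - 355 = -348)
F(m) = -3*m**2 (F(m) = m**2*(-3) = -3*m**2)
G(k, D) = -1452 (G(k, D) = -3*(-22)**2 = -3*484 = -1452)
86991/C(w, 65) + (177930 + 35731)/G(-3*(-18), -305) = 86991/65 + (177930 + 35731)/(-1452) = 86991*(1/65) + 213661*(-1/1452) = 86991/65 - 213661/1452 = 112422967/94380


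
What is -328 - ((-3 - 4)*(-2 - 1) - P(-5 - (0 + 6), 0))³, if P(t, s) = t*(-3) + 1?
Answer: 1869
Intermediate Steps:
P(t, s) = 1 - 3*t (P(t, s) = -3*t + 1 = 1 - 3*t)
-328 - ((-3 - 4)*(-2 - 1) - P(-5 - (0 + 6), 0))³ = -328 - ((-3 - 4)*(-2 - 1) - (1 - 3*(-5 - (0 + 6))))³ = -328 - (-7*(-3) - (1 - 3*(-5 - 1*6)))³ = -328 - (21 - (1 - 3*(-5 - 6)))³ = -328 - (21 - (1 - 3*(-11)))³ = -328 - (21 - (1 + 33))³ = -328 - (21 - 1*34)³ = -328 - (21 - 34)³ = -328 - 1*(-13)³ = -328 - 1*(-2197) = -328 + 2197 = 1869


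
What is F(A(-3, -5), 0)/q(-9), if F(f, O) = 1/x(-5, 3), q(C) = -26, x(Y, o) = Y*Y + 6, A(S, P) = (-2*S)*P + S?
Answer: -1/806 ≈ -0.0012407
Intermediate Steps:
A(S, P) = S - 2*P*S (A(S, P) = -2*P*S + S = S - 2*P*S)
x(Y, o) = 6 + Y**2 (x(Y, o) = Y**2 + 6 = 6 + Y**2)
F(f, O) = 1/31 (F(f, O) = 1/(6 + (-5)**2) = 1/(6 + 25) = 1/31)
F(A(-3, -5), 0)/q(-9) = (1/31)/(-26) = (1/31)*(-1/26) = -1/806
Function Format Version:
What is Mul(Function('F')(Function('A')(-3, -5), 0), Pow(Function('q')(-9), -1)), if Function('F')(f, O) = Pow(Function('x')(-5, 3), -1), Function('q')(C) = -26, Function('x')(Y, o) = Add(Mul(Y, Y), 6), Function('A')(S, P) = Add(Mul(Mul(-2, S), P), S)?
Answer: Rational(-1, 806) ≈ -0.0012407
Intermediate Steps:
Function('A')(S, P) = Add(S, Mul(-2, P, S)) (Function('A')(S, P) = Add(Mul(-2, P, S), S) = Add(S, Mul(-2, P, S)))
Function('x')(Y, o) = Add(6, Pow(Y, 2)) (Function('x')(Y, o) = Add(Pow(Y, 2), 6) = Add(6, Pow(Y, 2)))
Function('F')(f, O) = Rational(1, 31) (Function('F')(f, O) = Pow(Add(6, Pow(-5, 2)), -1) = Pow(Add(6, 25), -1) = Pow(31, -1) = Rational(1, 31))
Mul(Function('F')(Function('A')(-3, -5), 0), Pow(Function('q')(-9), -1)) = Mul(Rational(1, 31), Pow(-26, -1)) = Mul(Rational(1, 31), Rational(-1, 26)) = Rational(-1, 806)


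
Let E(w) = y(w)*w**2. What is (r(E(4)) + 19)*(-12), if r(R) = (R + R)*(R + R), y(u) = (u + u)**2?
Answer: -50331876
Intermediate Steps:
y(u) = 4*u**2 (y(u) = (2*u)**2 = 4*u**2)
E(w) = 4*w**4 (E(w) = (4*w**2)*w**2 = 4*w**4)
r(R) = 4*R**2 (r(R) = (2*R)*(2*R) = 4*R**2)
(r(E(4)) + 19)*(-12) = (4*(4*4**4)**2 + 19)*(-12) = (4*(4*256)**2 + 19)*(-12) = (4*1024**2 + 19)*(-12) = (4*1048576 + 19)*(-12) = (4194304 + 19)*(-12) = 4194323*(-12) = -50331876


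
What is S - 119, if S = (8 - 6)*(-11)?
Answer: -141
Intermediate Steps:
S = -22 (S = 2*(-11) = -22)
S - 119 = -22 - 119 = -141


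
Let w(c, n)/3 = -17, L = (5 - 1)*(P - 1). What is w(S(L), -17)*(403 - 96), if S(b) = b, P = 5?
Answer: -15657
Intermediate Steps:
L = 16 (L = (5 - 1)*(5 - 1) = 4*4 = 16)
w(c, n) = -51 (w(c, n) = 3*(-17) = -51)
w(S(L), -17)*(403 - 96) = -51*(403 - 96) = -51*307 = -15657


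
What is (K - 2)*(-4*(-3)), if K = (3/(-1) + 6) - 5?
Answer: -48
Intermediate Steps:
K = -2 (K = (3*(-1) + 6) - 5 = (-3 + 6) - 5 = 3 - 5 = -2)
(K - 2)*(-4*(-3)) = (-2 - 2)*(-4*(-3)) = -4*12 = -48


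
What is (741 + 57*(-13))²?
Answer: 0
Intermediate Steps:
(741 + 57*(-13))² = (741 - 741)² = 0² = 0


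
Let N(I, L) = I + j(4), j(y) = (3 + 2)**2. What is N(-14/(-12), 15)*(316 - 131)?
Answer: 29045/6 ≈ 4840.8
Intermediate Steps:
j(y) = 25 (j(y) = 5**2 = 25)
N(I, L) = 25 + I (N(I, L) = I + 25 = 25 + I)
N(-14/(-12), 15)*(316 - 131) = (25 - 14/(-12))*(316 - 131) = (25 - 14*(-1/12))*185 = (25 + 7/6)*185 = (157/6)*185 = 29045/6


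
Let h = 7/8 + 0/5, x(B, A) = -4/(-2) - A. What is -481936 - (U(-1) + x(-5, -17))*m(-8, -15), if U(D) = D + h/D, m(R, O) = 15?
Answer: -3857543/8 ≈ -4.8219e+5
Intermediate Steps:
x(B, A) = 2 - A (x(B, A) = -4*(-½) - A = 2 - A)
h = 7/8 (h = 7*(⅛) + 0*(⅕) = 7/8 + 0 = 7/8 ≈ 0.87500)
U(D) = D + 7/(8*D)
-481936 - (U(-1) + x(-5, -17))*m(-8, -15) = -481936 - ((-1 + (7/8)/(-1)) + (2 - 1*(-17)))*15 = -481936 - ((-1 + (7/8)*(-1)) + (2 + 17))*15 = -481936 - ((-1 - 7/8) + 19)*15 = -481936 - (-15/8 + 19)*15 = -481936 - 137*15/8 = -481936 - 1*2055/8 = -481936 - 2055/8 = -3857543/8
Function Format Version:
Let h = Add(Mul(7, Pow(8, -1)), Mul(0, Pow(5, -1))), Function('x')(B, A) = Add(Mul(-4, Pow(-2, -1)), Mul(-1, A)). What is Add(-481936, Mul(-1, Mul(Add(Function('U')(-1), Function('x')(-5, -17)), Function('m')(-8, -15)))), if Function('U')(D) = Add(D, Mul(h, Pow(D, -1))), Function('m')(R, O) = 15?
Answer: Rational(-3857543, 8) ≈ -4.8219e+5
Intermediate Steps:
Function('x')(B, A) = Add(2, Mul(-1, A)) (Function('x')(B, A) = Add(Mul(-4, Rational(-1, 2)), Mul(-1, A)) = Add(2, Mul(-1, A)))
h = Rational(7, 8) (h = Add(Mul(7, Rational(1, 8)), Mul(0, Rational(1, 5))) = Add(Rational(7, 8), 0) = Rational(7, 8) ≈ 0.87500)
Function('U')(D) = Add(D, Mul(Rational(7, 8), Pow(D, -1)))
Add(-481936, Mul(-1, Mul(Add(Function('U')(-1), Function('x')(-5, -17)), Function('m')(-8, -15)))) = Add(-481936, Mul(-1, Mul(Add(Add(-1, Mul(Rational(7, 8), Pow(-1, -1))), Add(2, Mul(-1, -17))), 15))) = Add(-481936, Mul(-1, Mul(Add(Add(-1, Mul(Rational(7, 8), -1)), Add(2, 17)), 15))) = Add(-481936, Mul(-1, Mul(Add(Add(-1, Rational(-7, 8)), 19), 15))) = Add(-481936, Mul(-1, Mul(Add(Rational(-15, 8), 19), 15))) = Add(-481936, Mul(-1, Mul(Rational(137, 8), 15))) = Add(-481936, Mul(-1, Rational(2055, 8))) = Add(-481936, Rational(-2055, 8)) = Rational(-3857543, 8)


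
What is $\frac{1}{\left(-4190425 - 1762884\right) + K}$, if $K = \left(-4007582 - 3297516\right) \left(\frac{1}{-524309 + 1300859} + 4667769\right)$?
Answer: $- \frac{388275}{13239601276479410074} \approx -2.9327 \cdot 10^{-14}$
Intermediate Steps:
$K = - \frac{13239598964958358099}{388275}$ ($K = - 7305098 \left(\frac{1}{776550} + 4667769\right) = \left(-7305098\right) \frac{3624756016951}{776550} = - \frac{13239598964958358099}{388275} \approx -3.4099 \cdot 10^{13}$)
$\frac{1}{\left(-4190425 - 1762884\right) + K} = \frac{1}{\left(-4190425 - 1762884\right) - \frac{13239598964958358099}{388275}} = \frac{1}{-5953309 - \frac{13239598964958358099}{388275}} = \frac{1}{- \frac{13239601276479410074}{388275}} = - \frac{388275}{13239601276479410074}$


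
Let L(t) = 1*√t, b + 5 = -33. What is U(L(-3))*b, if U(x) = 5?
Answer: -190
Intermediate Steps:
b = -38 (b = -5 - 33 = -38)
L(t) = √t
U(L(-3))*b = 5*(-38) = -190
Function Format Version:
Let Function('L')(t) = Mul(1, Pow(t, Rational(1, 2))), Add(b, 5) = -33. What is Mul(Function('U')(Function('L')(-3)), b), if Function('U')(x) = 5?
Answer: -190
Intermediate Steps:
b = -38 (b = Add(-5, -33) = -38)
Function('L')(t) = Pow(t, Rational(1, 2))
Mul(Function('U')(Function('L')(-3)), b) = Mul(5, -38) = -190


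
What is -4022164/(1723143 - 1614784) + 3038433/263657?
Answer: -731230132301/28569608863 ≈ -25.595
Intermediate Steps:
-4022164/(1723143 - 1614784) + 3038433/263657 = -4022164/108359 + 3038433*(1/263657) = -4022164*1/108359 + 3038433/263657 = -4022164/108359 + 3038433/263657 = -731230132301/28569608863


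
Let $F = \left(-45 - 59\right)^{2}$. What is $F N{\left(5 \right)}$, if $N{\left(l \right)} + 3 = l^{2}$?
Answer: $237952$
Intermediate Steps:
$N{\left(l \right)} = -3 + l^{2}$
$F = 10816$ ($F = \left(-104\right)^{2} = 10816$)
$F N{\left(5 \right)} = 10816 \left(-3 + 5^{2}\right) = 10816 \left(-3 + 25\right) = 10816 \cdot 22 = 237952$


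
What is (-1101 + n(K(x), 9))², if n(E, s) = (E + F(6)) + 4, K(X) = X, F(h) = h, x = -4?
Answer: 1199025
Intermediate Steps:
n(E, s) = 10 + E (n(E, s) = (E + 6) + 4 = (6 + E) + 4 = 10 + E)
(-1101 + n(K(x), 9))² = (-1101 + (10 - 4))² = (-1101 + 6)² = (-1095)² = 1199025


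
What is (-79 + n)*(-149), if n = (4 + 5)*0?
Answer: 11771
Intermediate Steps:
n = 0 (n = 9*0 = 0)
(-79 + n)*(-149) = (-79 + 0)*(-149) = -79*(-149) = 11771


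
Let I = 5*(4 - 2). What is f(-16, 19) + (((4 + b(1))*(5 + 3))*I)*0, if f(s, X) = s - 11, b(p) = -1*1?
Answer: -27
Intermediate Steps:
b(p) = -1
f(s, X) = -11 + s
I = 10 (I = 5*2 = 10)
f(-16, 19) + (((4 + b(1))*(5 + 3))*I)*0 = (-11 - 16) + (((4 - 1)*(5 + 3))*10)*0 = -27 + ((3*8)*10)*0 = -27 + (24*10)*0 = -27 + 240*0 = -27 + 0 = -27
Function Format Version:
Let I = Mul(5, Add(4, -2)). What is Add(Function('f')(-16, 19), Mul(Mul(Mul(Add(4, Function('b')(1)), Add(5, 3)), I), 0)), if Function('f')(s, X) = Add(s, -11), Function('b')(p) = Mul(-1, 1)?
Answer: -27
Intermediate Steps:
Function('b')(p) = -1
Function('f')(s, X) = Add(-11, s)
I = 10 (I = Mul(5, 2) = 10)
Add(Function('f')(-16, 19), Mul(Mul(Mul(Add(4, Function('b')(1)), Add(5, 3)), I), 0)) = Add(Add(-11, -16), Mul(Mul(Mul(Add(4, -1), Add(5, 3)), 10), 0)) = Add(-27, Mul(Mul(Mul(3, 8), 10), 0)) = Add(-27, Mul(Mul(24, 10), 0)) = Add(-27, Mul(240, 0)) = Add(-27, 0) = -27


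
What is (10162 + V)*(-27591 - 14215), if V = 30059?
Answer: -1681479126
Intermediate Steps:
(10162 + V)*(-27591 - 14215) = (10162 + 30059)*(-27591 - 14215) = 40221*(-41806) = -1681479126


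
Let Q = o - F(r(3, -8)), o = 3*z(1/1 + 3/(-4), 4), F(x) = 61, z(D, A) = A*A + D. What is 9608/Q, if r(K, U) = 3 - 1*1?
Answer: -38432/49 ≈ -784.33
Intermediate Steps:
r(K, U) = 2 (r(K, U) = 3 - 1 = 2)
z(D, A) = D + A² (z(D, A) = A² + D = D + A²)
o = 195/4 (o = 3*((1/1 + 3/(-4)) + 4²) = 3*((1*1 + 3*(-¼)) + 16) = 3*((1 - ¾) + 16) = 3*(¼ + 16) = 3*(65/4) = 195/4 ≈ 48.750)
Q = -49/4 (Q = 195/4 - 1*61 = 195/4 - 61 = -49/4 ≈ -12.250)
9608/Q = 9608/(-49/4) = 9608*(-4/49) = -38432/49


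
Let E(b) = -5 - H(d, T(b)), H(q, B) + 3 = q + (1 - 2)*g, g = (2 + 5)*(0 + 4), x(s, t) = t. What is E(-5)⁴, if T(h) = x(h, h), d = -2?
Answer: 614656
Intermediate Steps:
T(h) = h
g = 28 (g = 7*4 = 28)
H(q, B) = -31 + q (H(q, B) = -3 + (q + (1 - 2)*28) = -3 + (q - 1*28) = -3 + (q - 28) = -3 + (-28 + q) = -31 + q)
E(b) = 28 (E(b) = -5 - (-31 - 2) = -5 - 1*(-33) = -5 + 33 = 28)
E(-5)⁴ = 28⁴ = 614656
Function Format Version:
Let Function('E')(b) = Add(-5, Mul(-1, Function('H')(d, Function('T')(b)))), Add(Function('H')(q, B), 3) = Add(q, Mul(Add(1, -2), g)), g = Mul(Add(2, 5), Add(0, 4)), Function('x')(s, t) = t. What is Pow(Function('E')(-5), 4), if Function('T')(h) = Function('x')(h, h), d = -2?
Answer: 614656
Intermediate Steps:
Function('T')(h) = h
g = 28 (g = Mul(7, 4) = 28)
Function('H')(q, B) = Add(-31, q) (Function('H')(q, B) = Add(-3, Add(q, Mul(Add(1, -2), 28))) = Add(-3, Add(q, Mul(-1, 28))) = Add(-3, Add(q, -28)) = Add(-3, Add(-28, q)) = Add(-31, q))
Function('E')(b) = 28 (Function('E')(b) = Add(-5, Mul(-1, Add(-31, -2))) = Add(-5, Mul(-1, -33)) = Add(-5, 33) = 28)
Pow(Function('E')(-5), 4) = Pow(28, 4) = 614656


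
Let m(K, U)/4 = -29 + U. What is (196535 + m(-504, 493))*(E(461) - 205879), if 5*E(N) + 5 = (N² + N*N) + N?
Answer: -119807729727/5 ≈ -2.3962e+10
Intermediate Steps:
m(K, U) = -116 + 4*U (m(K, U) = 4*(-29 + U) = -116 + 4*U)
E(N) = -1 + N/5 + 2*N²/5 (E(N) = -1 + ((N² + N*N) + N)/5 = -1 + ((N² + N²) + N)/5 = -1 + (2*N² + N)/5 = -1 + (N + 2*N²)/5 = -1 + (N/5 + 2*N²/5) = -1 + N/5 + 2*N²/5)
(196535 + m(-504, 493))*(E(461) - 205879) = (196535 + (-116 + 4*493))*((-1 + (⅕)*461 + (⅖)*461²) - 205879) = (196535 + (-116 + 1972))*((-1 + 461/5 + (⅖)*212521) - 205879) = (196535 + 1856)*((-1 + 461/5 + 425042/5) - 205879) = 198391*(425498/5 - 205879) = 198391*(-603897/5) = -119807729727/5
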